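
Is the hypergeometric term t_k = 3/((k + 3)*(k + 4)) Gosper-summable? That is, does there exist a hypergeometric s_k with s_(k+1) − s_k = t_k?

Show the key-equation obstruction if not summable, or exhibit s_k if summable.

Yes. s_k = k/(k + 3).

Ratio r(k) = (k + 3)/(k + 5).
So A=k + 3 and B=k + 5, with C=1.
Need (k + 3)·f(k+1) − (k + 4)·f(k) = 1.
Degrees (1,1,0) ⇒ d ≤ 1.
A polynomial solution: f(k) = k/3.
So s_k = (B(k−1)f/C)·t_k = (k*(k + 4)/3)·t_k = k/(k + 3).
s_(k+1) − s_k = 3/(k**2 + 7*k + 12) = t_k.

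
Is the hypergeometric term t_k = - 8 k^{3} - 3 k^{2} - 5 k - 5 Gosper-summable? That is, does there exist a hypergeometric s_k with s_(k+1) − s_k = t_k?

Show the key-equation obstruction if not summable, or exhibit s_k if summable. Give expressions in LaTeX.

Yes. s_k = k \left(- 2 k^{3} + 3 k^{2} - 3 k - 3\right).

Step 1: r(k) = (8*k**3 + 27*k**2 + 35*k + 21)/(8*k**3 + 3*k**2 + 5*k + 5).
So A=1 and B=1, with C=k**3 + 3*k**2/8 + 5*k/8 + 5/8.
Need (1)·f(k+1) − (1)·f(k) = k**3 + 3*k**2/8 + 5*k/8 + 5/8.
From deg A=0, deg B=0, deg C=3: d=4.
Solving with deg f ≤ 4: f(k) = k*(2*k**3 - 3*k**2 + 3*k + 3)/8.
R(k) = B(k−1)·f(k)/C(k) = k*(2*k**3 - 3*k**2 + 3*k + 3)/(8*k**3 + 3*k**2 + 5*k + 5); s_k = R·t_k = k*(-2*k**3 + 3*k**2 - 3*k - 3).
Verify: -8*k**3 - 3*k**2 - 5*k - 5 matches t_k.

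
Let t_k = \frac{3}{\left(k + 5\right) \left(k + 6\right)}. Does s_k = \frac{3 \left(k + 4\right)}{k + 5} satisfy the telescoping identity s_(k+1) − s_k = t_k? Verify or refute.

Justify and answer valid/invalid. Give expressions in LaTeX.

s_(k+1) = 3*(k + 5)/(k + 6)
s_(k+1) − s_k = 3/(k**2 + 11*k + 30)
(s_(k+1) − s_k) − t_k = 0

Valid: the claim telescopes to t_k.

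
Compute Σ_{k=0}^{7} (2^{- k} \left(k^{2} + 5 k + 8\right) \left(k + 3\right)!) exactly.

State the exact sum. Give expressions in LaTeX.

The ratio is (k + 4)*(5*k + (k + 1)**2 + 13)/(2*(k**2 + 5*k + 8)).
A = k/2 + 2, B = 1, C = k**2 + 5*k + 8.
Set up (k/2 + 2)·f(k+1) − (1)·f(k) − (k**2 + 5*k + 8) = 0.
From deg A=1, deg B=0, deg C=2: d=1.
Match coefficients ⇒ f(k) = 2*(k + 2).
R(k) = B(k−1)·f(k)/C(k) = 2*(k + 2)/(k**2 + 5*k + 8); s_k = R·t_k = 2**(1 - k)*(k + 2)*factorial(k + 3).
Verify: (k**2 + 5*k + 8)*factorial(k + 3)/2**k matches t_k.
Telescoping: Σ = s_(8) − s_(0) = 3118500 − (24) = 3118476.

Σ = 3118476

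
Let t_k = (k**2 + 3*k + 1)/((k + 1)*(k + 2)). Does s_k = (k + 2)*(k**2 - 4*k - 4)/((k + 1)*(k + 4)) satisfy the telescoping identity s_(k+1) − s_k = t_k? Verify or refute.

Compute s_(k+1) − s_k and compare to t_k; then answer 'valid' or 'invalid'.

s_(k+1) = (k**3 + k**2 - 13*k - 21)/(k**2 + 7*k + 10)
s_(k+1) − s_k = (k**4 + 12*k**3 + 30*k**2 + 19*k - 4)/(k**4 + 12*k**3 + 49*k**2 + 78*k + 40)
(s_(k+1) − s_k) − t_k = 2*(-9*k**2 - 25*k - 12)/(k**4 + 12*k**3 + 49*k**2 + 78*k + 40)

Invalid: residual 2*(-9*k**2 - 25*k - 12)/(k**4 + 12*k**3 + 49*k**2 + 78*k + 40) ≠ 0.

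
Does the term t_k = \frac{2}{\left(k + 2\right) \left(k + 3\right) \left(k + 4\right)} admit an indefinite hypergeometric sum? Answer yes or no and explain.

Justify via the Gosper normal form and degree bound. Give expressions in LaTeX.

Step 1: r(k) = (k + 2)/(k + 5).
Gosper form: A/B · C(k+1)/C(k) with A=k + 2, B=k + 5, C=1.
f must satisfy (k + 2)·f(k+1) − (k + 4)·f(k) = 1.
From deg A=1, deg B=1, deg C=0: d=2.
Solve for f: f(k) = k*(k + 5)/12 (degree 2 ≤ 2).
Get s_k = R·t_k = k*(k + 5)/(6*(k + 2)*(k + 3)) with R(k) = B(k−1)f(k)/C(k) = k*(k + 4)*(k + 5)/12.
Verify: 2/(k**3 + 9*k**2 + 26*k + 24) matches t_k.

Yes. s_k = \frac{k \left(k + 5\right)}{6 \left(k + 2\right) \left(k + 3\right)}.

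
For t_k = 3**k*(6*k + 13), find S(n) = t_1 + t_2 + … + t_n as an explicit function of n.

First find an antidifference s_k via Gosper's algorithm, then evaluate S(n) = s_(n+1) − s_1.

Step 1: r(k) = 3*(6*k + 19)/(6*k + 13).
So A=3 and B=1, with C=k + 13/6.
Need (3)·f(k+1) − (1)·f(k) = k + 13/6.
d = 1 from the (0,0,1) case.
Match coefficients ⇒ f(k) = (3*k + 2)/6.
Then R = B(k−1)f/C = (3*k + 2)/(6*k + 13), so s_k = R(k)·t_k = 3**k*(3*k + 2).
Δs = 3**k*(6*k + 13), as required.
Σ_(k=1)^n t_k = s_(n+1) − s_(1) = (3**(n + 1)*(3*n + 5)) − (15), i.e. 9*3**n*n + 15*3**n - 15.

S(n) = 9*3**n*n + 15*3**n - 15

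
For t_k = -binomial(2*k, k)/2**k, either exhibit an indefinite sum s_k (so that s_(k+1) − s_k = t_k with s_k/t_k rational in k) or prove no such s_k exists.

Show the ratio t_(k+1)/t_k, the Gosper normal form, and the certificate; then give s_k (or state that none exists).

no hypergeometric antidifference exists

r(k) = (2*k + 1)/(k + 1) after simplifying.
Normal form (A,B,C) = (2*k + 1, k + 1, 1).
Solve (2*k + 1)·f(k+1) − (k)·f(k) = 1.
deg f ≤ -1 (via 1,1,0).
Bound -1 < 0, so the key equation has no polynomial solution.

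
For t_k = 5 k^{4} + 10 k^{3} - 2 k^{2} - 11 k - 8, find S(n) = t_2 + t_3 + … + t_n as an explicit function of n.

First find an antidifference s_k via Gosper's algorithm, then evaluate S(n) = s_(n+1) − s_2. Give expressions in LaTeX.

Ratio r(k) = (5*k**4 + 30*k**3 + 58*k**2 + 35*k - 6)/(5*k**4 + 10*k**3 - 2*k**2 - 11*k - 8).
Gosper form: A/B · C(k+1)/C(k) with A=1, B=1, C=k**4 + 2*k**3 - 2*k**2/5 - 11*k/5 - 8/5.
f must satisfy (1)·f(k+1) − (1)·f(k) = k**4 + 2*k**3 - 2*k**2/5 - 11*k/5 - 8/5.
d = 5 from the (0,0,4) case.
Solve for f: f(k) = k*(k**4 - 4*k**2 - 2*k - 3)/5 (degree 5 ≤ 5).
R(k) = B(k−1)·f(k)/C(k) = k*(k**4 - 4*k**2 - 2*k - 3)/(5*k**4 + 10*k**3 - 2*k**2 - 11*k - 8); s_k = R·t_k = k*(k**4 - 4*k**2 - 2*k - 3).
Δs = 5*k**4 + 10*k**3 - 2*k**2 - 11*k - 8, as required.
Evaluate: s_(n+1) = n**5 + 5*n**4 + 6*n**3 - 4*n**2 - 14*n - 8; subtract s_(2) = -14 ⇒ S(n) = n**5 + 5*n**4 + 6*n**3 - 4*n**2 - 14*n + 6.

S(n) = n^{5} + 5 n^{4} + 6 n^{3} - 4 n^{2} - 14 n + 6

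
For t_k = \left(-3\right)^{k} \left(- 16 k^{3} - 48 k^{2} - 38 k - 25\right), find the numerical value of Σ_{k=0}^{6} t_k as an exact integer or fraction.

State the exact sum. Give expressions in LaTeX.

Σ = -3269569

r(k) = 3*(-16*k**3 - 96*k**2 - 182*k - 127)/(16*k**3 + 48*k**2 + 38*k + 25) after simplifying.
Factor: A=-3; B=1; C=k**3 + 3*k**2 + 19*k/8 + 25/16.
Need (-3)·f(k+1) − (1)·f(k) = k**3 + 3*k**2 + 19*k/8 + 25/16.
deg f ≤ 3 (via 0,0,3).
Match coefficients ⇒ f(k) = -(4*k**3 + 3*k**2 - 4*k + 4)/16.
So s_k = (B(k−1)f/C)·t_k = (-(4*k**3 + 3*k**2 - 4*k + 4)/(16*k**3 + 48*k**2 + 38*k + 25))·t_k = (-3)**k*(4*k**3 + 3*k**2 - 4*k + 4).
Check: Δs_k = (-3)**k*(-16*k**3 - 48*k**2 - 38*k - 25). ✓
Sum = s_(7) − s_(0); s_(7) = -3269565, s_(0) = 4 ⇒ -3269569.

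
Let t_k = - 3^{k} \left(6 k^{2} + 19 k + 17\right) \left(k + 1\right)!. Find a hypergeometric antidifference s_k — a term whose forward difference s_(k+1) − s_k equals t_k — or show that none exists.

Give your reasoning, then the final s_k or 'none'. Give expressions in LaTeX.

Ratio r(k) = 3*(6*k**3 + 43*k**2 + 104*k + 84)/(6*k**2 + 19*k + 17).
A = 3*k + 6, B = 1, C = k**2 + 19*k/6 + 17/6.
Key eq: (3*k + 6)·f(k+1) = (1)·f(k) + (k**2 + 19*k/6 + 17/6).
deg f ≤ 1 (via 1,0,2).
Solve for f: f(k) = (2*k + 1)/6 (degree 1 ≤ 1).
R(k) = B(k−1)·f(k)/C(k) = (2*k + 1)/(6*k**2 + 19*k + 17); s_k = R·t_k = -3**k*(2*k + 1)*factorial(k + 1).
Verify: -3**k*(6*k**2 + 19*k + 17)*factorial(k + 1) matches t_k.

s_k = - 3^{k} \left(2 k + 1\right) \left(k + 1\right)!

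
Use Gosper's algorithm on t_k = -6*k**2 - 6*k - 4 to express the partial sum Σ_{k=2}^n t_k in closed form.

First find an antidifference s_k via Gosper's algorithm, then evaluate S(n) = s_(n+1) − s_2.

Ratio r(k) = (3*k**2 + 9*k + 8)/(3*k**2 + 3*k + 2).
Factor: A=1; B=1; C=k**2 + k + 2/3.
Key eq: (1)·f(k+1) = (1)·f(k) + (k**2 + k + 2/3).
deg f ≤ 3 (via 0,0,2).
Solve for f: f(k) = k*(k**2 + 1)/3 (degree 3 ≤ 3).
Certificate R = B(k−1)f/C = k*(k**2 + 1)/(3*k**2 + 3*k + 2) gives s_k = 2*k*(-k**2 - 1).
Check: Δs_k = -6*k**2 - 6*k - 4. ✓
Evaluate: s_(n+1) = -2*n**3 - 6*n**2 - 8*n - 4; subtract s_(2) = -20 ⇒ S(n) = -2*n**3 - 6*n**2 - 8*n + 16.

S(n) = -2*n**3 - 6*n**2 - 8*n + 16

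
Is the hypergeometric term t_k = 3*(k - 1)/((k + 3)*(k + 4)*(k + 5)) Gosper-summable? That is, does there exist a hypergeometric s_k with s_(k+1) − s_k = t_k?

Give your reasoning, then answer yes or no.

The ratio is k*(k + 3)/((k - 1)*(k + 6)).
Take A(k)=k + 3, B(k)=k + 6, C(k)=k - 1.
Set up (k + 3)·f(k+1) − (k + 5)·f(k) − (k - 1) = 0.
Bound: deg f ≤ 2.
A polynomial solution: f(k) = k*(k - 5)/12.
Certificate R = B(k−1)f/C = k*(k - 5)*(k + 5)/(12*(k - 1)) gives s_k = k*(k - 5)/(4*(k + 3)*(k + 4)).
Δs = 3*(k - 1)/(k**3 + 12*k**2 + 47*k + 60), as required.

Yes. s_k = k*(k - 5)/(4*(k + 3)*(k + 4)).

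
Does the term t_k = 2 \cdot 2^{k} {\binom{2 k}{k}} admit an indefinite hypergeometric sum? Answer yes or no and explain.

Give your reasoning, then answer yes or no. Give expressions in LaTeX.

No — t_k has no hypergeometric antidifference.

Step 1: r(k) = 4*(2*k + 1)/(k + 1).
Normal form (A,B,C) = (8*k + 4, k + 1, 1).
Set up (8*k + 4)·f(k+1) − (k)·f(k) − (1) = 0.
From deg A=1, deg B=1, deg C=0: d=-1.
Negative degree bound (-1): no f exists, t_k not Gosper-summable.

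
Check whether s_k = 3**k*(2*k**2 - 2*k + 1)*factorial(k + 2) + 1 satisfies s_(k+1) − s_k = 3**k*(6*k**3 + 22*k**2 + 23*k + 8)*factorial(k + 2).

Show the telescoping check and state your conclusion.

valid; difference matches t_k

s_(k+1) = -3**(k + 1)*(2*k - 2*(k + 1)**2 + 1)*factorial(k + 3) + 1
s_(k+1) − s_k = 3**k*(6*k**3 + 22*k**2 + 23*k + 8)*factorial(k + 2)
(s_(k+1) − s_k) − t_k = 0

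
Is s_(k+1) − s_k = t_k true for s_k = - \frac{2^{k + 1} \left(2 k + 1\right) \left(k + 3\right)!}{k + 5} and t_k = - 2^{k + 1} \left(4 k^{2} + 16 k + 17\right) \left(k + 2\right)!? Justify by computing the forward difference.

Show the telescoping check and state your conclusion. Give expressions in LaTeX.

Invalid: residual \frac{2^{k + 2} \left(4 k^{3} + 36 k^{2} + 95 k + 84\right) \left(k + 2\right)!}{\left(k + 5\right) \left(k + 6\right)} ≠ 0.

s_(k+1) = -2**(k + 2)*(2*k + 3)*factorial(k + 4)/(k + 6)
s_(k+1) − s_k = -2**(k + 1)*(k + 2)*(4*k**2 + 32*k + 57)*factorial(k + 3)/((k + 5)*(k + 6))
(s_(k+1) − s_k) − t_k = 2**(k + 2)*(4*k**3 + 36*k**2 + 95*k + 84)*factorial(k + 2)/((k + 5)*(k + 6))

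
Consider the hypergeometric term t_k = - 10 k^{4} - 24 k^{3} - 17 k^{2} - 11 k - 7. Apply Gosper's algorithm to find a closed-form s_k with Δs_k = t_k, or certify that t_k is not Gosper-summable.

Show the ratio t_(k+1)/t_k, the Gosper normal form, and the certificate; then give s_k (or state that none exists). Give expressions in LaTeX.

The ratio is (10*k**4 + 64*k**3 + 149*k**2 + 157*k + 69)/(10*k**4 + 24*k**3 + 17*k**2 + 11*k + 7).
So A=1 and B=1, with C=k**4 + 12*k**3/5 + 17*k**2/10 + 11*k/10 + 7/10.
f must satisfy (1)·f(k+1) − (1)·f(k) = k**4 + 12*k**3/5 + 17*k**2/10 + 11*k/10 + 7/10.
From deg A=0, deg B=0, deg C=4: d=5.
Match coefficients ⇒ f(k) = k*(2*k**4 + k**3 - 3*k**2 + 3*k + 4)/10.
Get s_k = R·t_k = k*(-2*k**4 - k**3 + 3*k**2 - 3*k - 4) with R(k) = B(k−1)f(k)/C(k) = k*(2*k**4 + k**3 - 3*k**2 + 3*k + 4)/(10*k**4 + 24*k**3 + 17*k**2 + 11*k + 7).
s_(k+1) − s_k = -10*k**4 - 24*k**3 - 17*k**2 - 11*k - 7 = t_k.

s_k = k \left(- 2 k^{4} - k^{3} + 3 k^{2} - 3 k - 4\right)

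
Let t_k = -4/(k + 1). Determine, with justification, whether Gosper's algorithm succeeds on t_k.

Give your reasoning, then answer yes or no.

No — the linear system for f has no solution.

r(k) = (k + 1)/(k + 2) after simplifying.
Factor: A=k + 1; B=k + 2; C=1.
Key eq: (k + 1)·f(k+1) = (k + 1)·f(k) + (1).
Degrees (1,1,0) ⇒ d ≤ 0.
Generic f = c0 gives residual -1; -1 = 0 cannot hold, so t_k is not Gosper-summable.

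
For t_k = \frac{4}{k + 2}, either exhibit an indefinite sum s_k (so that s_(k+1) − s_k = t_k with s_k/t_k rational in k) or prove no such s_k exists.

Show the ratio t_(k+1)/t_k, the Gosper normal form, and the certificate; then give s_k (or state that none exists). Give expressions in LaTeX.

no hypergeometric antidifference exists

Step 1: r(k) = (k + 2)/(k + 3).
Normal form (A,B,C) = (k + 2, k + 3, 1).
Set up (k + 2)·f(k+1) − (k + 2)·f(k) − (1) = 0.
Degrees (1,1,0) ⇒ d ≤ 0.
Generic f = c0 gives residual -1; -1 = 0 cannot hold, so t_k is not Gosper-summable.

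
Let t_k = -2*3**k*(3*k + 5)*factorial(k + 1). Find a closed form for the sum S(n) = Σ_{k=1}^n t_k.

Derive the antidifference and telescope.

S(n) = -6*3**n*factorial(n + 2) + 12

Step 1: r(k) = 3*(k + 2)*(3*k + 8)/(3*k + 5).
A = 3*k + 6, B = 1, C = k + 5/3.
Solve (3*k + 6)·f(k+1) − (1)·f(k) = k + 5/3.
Bound: deg f ≤ 0.
Solve for f: f(k) = 1/3 (degree 0 ≤ 0).
R(k) = B(k−1)·f(k)/C(k) = 1/(3*k + 5); s_k = R·t_k = -2*3**k*factorial(k + 1).
Check: Δs_k = -2*3**k*(3*k + 5)*factorial(k + 1). ✓
s_(n+1) = -6*3**n*factorial(n + 2) and s_(1) = -12, so S(n) = -6*3**n*factorial(n + 2) + 12.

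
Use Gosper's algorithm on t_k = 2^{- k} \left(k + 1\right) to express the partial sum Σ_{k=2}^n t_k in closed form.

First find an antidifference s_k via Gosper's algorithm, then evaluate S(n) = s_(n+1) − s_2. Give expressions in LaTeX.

S(n) = 2^{- n} \left(2^{n + 1} - n - 3\right)

Compute t_(k+1)/t_k: get (k + 2)/(2*(k + 1)).
So A=1/2 and B=1, with C=k + 1.
Key eq: (1/2)·f(k+1) = (1)·f(k) + (k + 1).
deg f ≤ 1 (via 0,0,1).
Solve for f: f(k) = -2*(k + 2) (degree 1 ≤ 1).
So s_k = (B(k−1)f/C)·t_k = (-2*(k + 2)/(k + 1))·t_k = 2**(1 - k)*(-k - 2).
Verify: (k + 1)/2**k matches t_k.
Σ_(k=2)^n t_k = s_(n+1) − s_(2) = ((-n - 3)/2**n) − (-2), i.e. (2**(n + 1) - n - 3)/2**n.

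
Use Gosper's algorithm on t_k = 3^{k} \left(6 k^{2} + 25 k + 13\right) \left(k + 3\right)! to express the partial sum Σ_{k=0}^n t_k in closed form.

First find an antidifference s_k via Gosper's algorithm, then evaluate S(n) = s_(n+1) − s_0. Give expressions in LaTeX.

Step 1: r(k) = 3*(6*k**3 + 61*k**2 + 192*k + 176)/(6*k**2 + 25*k + 13).
Gosper form: A/B · C(k+1)/C(k) with A=3*k + 12, B=1, C=k**2 + 25*k/6 + 13/6.
f must satisfy (3*k + 12)·f(k+1) − (1)·f(k) = k**2 + 25*k/6 + 13/6.
Degrees (1,0,2) ⇒ d ≤ 1.
Solving with deg f ≤ 1: f(k) = (2*k - 1)/6.
Get s_k = R·t_k = 3**k*(2*k - 1)*factorial(k + 3) with R(k) = B(k−1)f(k)/C(k) = (2*k - 1)/(6*k**2 + 25*k + 13).
Δs = 3**k*(6*k**2 + 25*k + 13)*factorial(k + 3), as required.
s_(n+1) = 3**(n + 1)*(2*n + 1)*factorial(n + 4) and s_(0) = -6, so S(n) = 6*3**n*n*factorial(n + 4) + 3*3**n*factorial(n + 4) + 6.

S(n) = 6 \cdot 3^{n} n \left(n + 4\right)! + 3 \cdot 3^{n} \left(n + 4\right)! + 6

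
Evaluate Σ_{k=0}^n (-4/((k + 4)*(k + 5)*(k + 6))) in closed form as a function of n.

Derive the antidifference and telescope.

Compute t_(k+1)/t_k: get (k + 4)/(k + 7).
A = k + 4, B = k + 7, C = 1.
Set up (k + 4)·f(k+1) − (k + 6)·f(k) − (1) = 0.
deg f ≤ 2 (via 1,1,0).
Solving with deg f ≤ 2: f(k) = k*(k + 9)/40.
Get s_k = R·t_k = k*(-k - 9)/(10*(k + 4)*(k + 5)) with R(k) = B(k−1)f(k)/C(k) = k*(k + 6)*(k + 9)/40.
Check: Δs_k = -4/(k**3 + 15*k**2 + 74*k + 120). ✓
Σ_(k=0)^n t_k = s_(n+1) − s_(0) = ((-n**2 - 11*n - 10)/(10*(n**2 + 11*n + 30))) − (0), i.e. (-n**2 - 11*n - 10)/(10*(n**2 + 11*n + 30)).

S(n) = (-n**2 - 11*n - 10)/(10*(n**2 + 11*n + 30))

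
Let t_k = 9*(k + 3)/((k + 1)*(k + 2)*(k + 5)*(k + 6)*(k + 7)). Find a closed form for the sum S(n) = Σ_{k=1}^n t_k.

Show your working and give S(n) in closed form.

t_(k+1)/t_k = (k + 1)*(k + 4)*(k + 5)/((k + 3)**2*(k + 8)).
Factor: A=k + 1; B=k + 8; C=k**3 + 10*k**2 + 33*k + 36.
Key eq: (k + 1)·f(k+1) = (k + 7)·f(k) + (k**3 + 10*k**2 + 33*k + 36).
Bound: deg f ≤ 6.
Match coefficients ⇒ f(k) = k*(k + 2)*(k + 3)*(k + 4)*(k**2 + 12*k + 41)/90.
Then R = B(k−1)f/C = k*(k + 2)*(k + 7)*(k**2 + 12*k + 41)/(90*(k + 3)), so s_k = R(k)·t_k = k*(k**2 + 12*k + 41)/(10*(k**3 + 12*k**2 + 41*k + 30)).
Δs = 9*(k + 3)/(k**5 + 21*k**4 + 163*k**3 + 567*k**2 + 844*k + 420), as required.
Evaluate: s_(n+1) = (n**3 + 15*n**2 + 68*n + 54)/(10*(n**3 + 15*n**2 + 68*n + 84)); subtract s_(1) = 9/140 ⇒ S(n) = n*(n**2 + 15*n + 68)/(28*(n**3 + 15*n**2 + 68*n + 84)).

S(n) = n*(n**2 + 15*n + 68)/(28*(n**3 + 15*n**2 + 68*n + 84))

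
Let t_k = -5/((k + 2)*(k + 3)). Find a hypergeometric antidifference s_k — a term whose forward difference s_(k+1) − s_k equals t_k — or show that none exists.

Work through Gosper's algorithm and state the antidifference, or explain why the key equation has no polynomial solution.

s_k = -5*k/(2*k + 4)

Step 1: r(k) = (k + 2)/(k + 4).
A = k + 2, B = k + 4, C = 1.
Need (k + 2)·f(k+1) − (k + 3)·f(k) = 1.
From deg A=1, deg B=1, deg C=0: d=1.
Solving with deg f ≤ 1: f(k) = k/2.
So s_k = (B(k−1)f/C)·t_k = (k*(k + 3)/2)·t_k = -5*k/(2*k + 4).
Check: Δs_k = -5/(k**2 + 5*k + 6). ✓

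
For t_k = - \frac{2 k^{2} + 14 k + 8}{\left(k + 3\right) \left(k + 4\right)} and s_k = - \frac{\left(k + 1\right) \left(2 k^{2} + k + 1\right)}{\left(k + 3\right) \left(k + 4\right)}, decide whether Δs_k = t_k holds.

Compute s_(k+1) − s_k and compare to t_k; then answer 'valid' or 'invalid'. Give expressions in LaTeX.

Invalid: residual \frac{3 \left(13 k + 7\right)}{k^{3} + 12 k^{2} + 47 k + 60} ≠ 0.

s_(k+1) = -(k + 2)*(k + 2*(k + 1)**2 + 2)/((k + 4)*(k + 5))
s_(k+1) − s_k = (-2*k**3 - 24*k**2 - 39*k - 19)/(k**3 + 12*k**2 + 47*k + 60)
(s_(k+1) − s_k) − t_k = 3*(13*k + 7)/(k**3 + 12*k**2 + 47*k + 60)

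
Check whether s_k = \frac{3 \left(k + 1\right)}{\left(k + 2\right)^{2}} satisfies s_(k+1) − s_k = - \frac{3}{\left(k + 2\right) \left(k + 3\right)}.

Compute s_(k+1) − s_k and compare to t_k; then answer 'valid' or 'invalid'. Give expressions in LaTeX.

s_(k+1) = 3*(k + 2)/(k + 3)**2
s_(k+1) − s_k = 3*(-(k + 1)*(k + 3)**2 + (k + 2)**3)/((k + 2)**2*(k + 3)**2)
(s_(k+1) − s_k) − t_k = 3*(2*k + 5)/(k**4 + 10*k**3 + 37*k**2 + 60*k + 36)

Invalid: residual \frac{3 \left(2 k + 5\right)}{k^{4} + 10 k^{3} + 37 k^{2} + 60 k + 36} ≠ 0.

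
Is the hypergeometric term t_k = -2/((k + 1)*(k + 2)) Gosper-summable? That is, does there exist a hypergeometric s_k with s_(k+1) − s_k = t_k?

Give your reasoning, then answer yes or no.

Yes. s_k = -2*k/(k + 1).

t_(k+1)/t_k = (k + 1)/(k + 3).
Factor: A=k + 1; B=k + 3; C=1.
f must satisfy (k + 1)·f(k+1) − (k + 2)·f(k) = 1.
Degrees (1,1,0) ⇒ d ≤ 1.
A polynomial solution: f(k) = k.
Then R = B(k−1)f/C = k*(k + 2), so s_k = R(k)·t_k = -2*k/(k + 1).
Verify: -2/(k**2 + 3*k + 2) matches t_k.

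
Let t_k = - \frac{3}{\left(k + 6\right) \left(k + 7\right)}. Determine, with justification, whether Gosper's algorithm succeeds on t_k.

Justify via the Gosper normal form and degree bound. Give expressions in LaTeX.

Step 1: r(k) = (k + 6)/(k + 8).
Gosper form: A/B · C(k+1)/C(k) with A=k + 6, B=k + 8, C=1.
Solve (k + 6)·f(k+1) − (k + 7)·f(k) = 1.
Degrees (1,1,0) ⇒ d ≤ 1.
Solving with deg f ≤ 1: f(k) = k/6.
R(k) = B(k−1)·f(k)/C(k) = k*(k + 7)/6; s_k = R·t_k = -k/(2*k + 12).
Δs = -3/(k**2 + 13*k + 42), as required.

Yes. s_k = - \frac{k}{2 k + 12}.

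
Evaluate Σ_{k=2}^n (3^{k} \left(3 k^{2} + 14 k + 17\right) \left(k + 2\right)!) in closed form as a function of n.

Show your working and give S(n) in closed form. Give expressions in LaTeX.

Ratio r(k) = 3*(3*k**3 + 29*k**2 + 94*k + 102)/(3*k**2 + 14*k + 17).
Gosper form: A/B · C(k+1)/C(k) with A=3*k + 9, B=1, C=k**2 + 14*k/3 + 17/3.
Set up (3*k + 9)·f(k+1) − (1)·f(k) − (k**2 + 14*k/3 + 17/3) = 0.
Bound: deg f ≤ 1.
Coefficient equations give f(k) = (k + 1)/3.
So s_k = (B(k−1)f/C)·t_k = ((k + 1)/(3*k**2 + 14*k + 17))·t_k = 3**k*(k + 1)*factorial(k + 2).
Check: Δs_k = 3**k*(3*k**2 + 14*k + 17)*factorial(k + 2). ✓
s_(n+1) = 3**(n + 1)*(n + 2)*factorial(n + 3) and s_(2) = 648, so S(n) = 3*3**n*n*factorial(n + 3) + 6*3**n*factorial(n + 3) - 648.

S(n) = 3 \cdot 3^{n} n \left(n + 3\right)! + 6 \cdot 3^{n} \left(n + 3\right)! - 648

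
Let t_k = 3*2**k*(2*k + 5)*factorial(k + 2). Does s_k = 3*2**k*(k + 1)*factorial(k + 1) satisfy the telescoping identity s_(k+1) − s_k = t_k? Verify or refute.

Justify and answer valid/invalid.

s_(k+1) = 6*2**k*(k + 2)*factorial(k + 2)
s_(k+1) − s_k = 3*2**k*(2*k**2 + 7*k + 7)*factorial(k + 1)
(s_(k+1) − s_k) − t_k = -3*2**k*(2*k + 3)*factorial(k + 1)

Invalid: residual -3*2**k*(2*k + 3)*factorial(k + 1) ≠ 0.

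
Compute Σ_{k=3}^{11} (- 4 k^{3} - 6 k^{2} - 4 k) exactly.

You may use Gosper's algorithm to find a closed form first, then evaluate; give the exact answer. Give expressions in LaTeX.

Σ = -20646

t_(k+1)/t_k = (2*k**3 + 9*k**2 + 14*k + 7)/(k*(2*k**2 + 3*k + 2)).
Factor: A=1; B=1; C=k**3 + 3*k**2/2 + k.
f must satisfy (1)·f(k+1) − (1)·f(k) = k**3 + 3*k**2/2 + k.
From deg A=0, deg B=0, deg C=3: d=4.
Solving with deg f ≤ 4: f(k) = k*(k - 1)*(k**2 + k + 1)/4.
Get s_k = R·t_k = -k**4 + k with R(k) = B(k−1)f(k)/C(k) = (k - 1)*(k**2 + k + 1)/(2*(2*k**2 + 3*k + 2)).
Δs = k**4 - (k + 1)**4 + 1, as required.
Telescoping: Σ = s_(12) − s_(3) = -20724 − (-78) = -20646.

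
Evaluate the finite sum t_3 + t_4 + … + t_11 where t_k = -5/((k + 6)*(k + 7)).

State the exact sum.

Compute t_(k+1)/t_k: get (k + 6)/(k + 8).
A = k + 6, B = k + 8, C = 1.
Need (k + 6)·f(k+1) − (k + 7)·f(k) = 1.
deg f ≤ 1 (via 1,1,0).
A polynomial solution: f(k) = k/6.
Then R = B(k−1)f/C = k*(k + 7)/6, so s_k = R(k)·t_k = -5*k/(6*k + 36).
Δs = -5/(k**2 + 13*k + 42), as required.
Sum = s_(12) − s_(3); s_(12) = -5/9, s_(3) = -5/18 ⇒ -5/18.

Σ = -5/18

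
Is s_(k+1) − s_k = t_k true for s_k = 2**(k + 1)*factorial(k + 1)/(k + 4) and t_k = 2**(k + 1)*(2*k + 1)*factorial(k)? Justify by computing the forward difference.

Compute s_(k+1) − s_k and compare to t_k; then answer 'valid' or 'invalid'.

s_(k+1) = 2**(k + 2)*factorial(k + 2)/(k + 5)
s_(k+1) − s_k = 2**(k + 1)*(2*k**2 + 11*k + 11)*factorial(k + 1)/((k + 4)*(k + 5))
(s_(k+1) − s_k) − t_k = -6*2**k*(2*k**2 + 9*k + 3)*factorial(k)/((k + 4)*(k + 5))

Invalid: residual -6*2**k*(2*k**2 + 9*k + 3)*factorial(k)/((k + 4)*(k + 5)) ≠ 0.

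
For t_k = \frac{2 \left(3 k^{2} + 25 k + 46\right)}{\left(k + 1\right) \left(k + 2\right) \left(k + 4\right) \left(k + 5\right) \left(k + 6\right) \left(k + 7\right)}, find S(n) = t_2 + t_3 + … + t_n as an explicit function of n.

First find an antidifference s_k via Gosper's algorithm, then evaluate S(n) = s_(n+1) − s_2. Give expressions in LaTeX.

r(k) = (k + 1)*(k + 4)*(25*k + 3*(k + 1)**2 + 71)/((k + 3)*(k + 8)*(3*k**2 + 25*k + 46)) after simplifying.
Take A(k)=k + 1, B(k)=k + 8, C(k)=k**3 + 34*k**2/3 + 121*k/3 + 46.
Need (k + 1)·f(k+1) − (k + 7)·f(k) = k**3 + 34*k**2/3 + 121*k/3 + 46.
From deg A=1, deg B=1, deg C=3: d=6.
Coefficient equations give f(k) = k*(k + 2)*(k + 3)*(k + 5)*(k**2 + 11*k + 34)/72.
Certificate R = B(k−1)f/C = k*(k + 2)*(k + 5)*(k + 7)*(k**2 + 11*k + 34)/(24*(3*k**2 + 25*k + 46)) gives s_k = k*(k**2 + 11*k + 34)/(12*(k**3 + 11*k**2 + 34*k + 24)).
Check: Δs_k = 2*(3*k**2 + 25*k + 46)/(k**6 + 25*k**5 + 247*k**4 + 1219*k**3 + 3112*k**2 + 3796*k + 1680). ✓
s_(n+1) = (n**3 + 14*n**2 + 59*n + 46)/(12*(n**3 + 14*n**2 + 59*n + 70)) and s_(2) = 5/72, so S(n) = (n**3 + 14*n**2 + 59*n - 74)/(72*(n**3 + 14*n**2 + 59*n + 70)).

S(n) = \frac{n^{3} + 14 n^{2} + 59 n - 74}{72 \left(n^{3} + 14 n^{2} + 59 n + 70\right)}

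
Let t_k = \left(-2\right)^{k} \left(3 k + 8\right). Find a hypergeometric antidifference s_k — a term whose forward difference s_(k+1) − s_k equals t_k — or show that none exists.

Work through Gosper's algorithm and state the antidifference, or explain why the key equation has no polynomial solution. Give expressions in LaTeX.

s_k = \left(-2\right)^{k} \left(- k - 2\right)

The ratio is 2*(-3*k - 11)/(3*k + 8).
A = -2, B = 1, C = k + 8/3.
Set up (-2)·f(k+1) − (1)·f(k) − (k + 8/3) = 0.
d = 1 from the (0,0,1) case.
Solve for f: f(k) = -(k + 2)/3 (degree 1 ≤ 1).
So s_k = (B(k−1)f/C)·t_k = (-(k + 2)/(3*k + 8))·t_k = (-2)**k*(-k - 2).
s_(k+1) − s_k = (-2)**k*(3*k + 8) = t_k.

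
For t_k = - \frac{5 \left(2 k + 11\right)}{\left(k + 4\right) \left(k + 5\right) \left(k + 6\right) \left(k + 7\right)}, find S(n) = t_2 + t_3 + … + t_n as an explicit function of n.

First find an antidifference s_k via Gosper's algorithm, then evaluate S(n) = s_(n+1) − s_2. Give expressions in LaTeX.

S(n) = \frac{5 \left(- n^{2} - 12 n + 13\right)}{48 \left(n^{2} + 12 n + 35\right)}

Compute t_(k+1)/t_k: get (k + 4)*(2*k + 13)/((k + 8)*(2*k + 11)).
Normal form (A,B,C) = (k + 4, k + 8, k + 11/2).
f must satisfy (k + 4)·f(k+1) − (k + 7)·f(k) = k + 11/2.
From deg A=1, deg B=1, deg C=1: d=3.
Solving with deg f ≤ 3: f(k) = k*(k + 5)*(k + 10)/48.
R(k) = B(k−1)·f(k)/C(k) = k*(k + 5)*(k + 7)*(k + 10)/(24*(2*k + 11)); s_k = R·t_k = 5*k*(-k - 10)/(24*(k**2 + 10*k + 24)).
Δs = 5*(-2*k - 11)/(k**4 + 22*k**3 + 179*k**2 + 638*k + 840), as required.
Σ_(k=2)^n t_k = s_(n+1) − s_(2) = (5*(-n**2 - 12*n - 11)/(24*(n**2 + 12*n + 35))) − (-5/48), i.e. 5*(-n**2 - 12*n + 13)/(48*(n**2 + 12*n + 35)).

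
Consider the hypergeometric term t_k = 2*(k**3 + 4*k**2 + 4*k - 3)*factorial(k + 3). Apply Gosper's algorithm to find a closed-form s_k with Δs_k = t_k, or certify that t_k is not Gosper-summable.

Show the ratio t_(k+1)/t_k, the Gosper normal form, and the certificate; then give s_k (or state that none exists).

s_k = 2*(k**2 - k - 1)*factorial(k + 3)

r(k) = (k**4 + 11*k**3 + 43*k**2 + 66*k + 24)/(k**3 + 4*k**2 + 4*k - 3) after simplifying.
Factor: A=k + 4; B=1; C=k**3 + 4*k**2 + 4*k - 3.
f must satisfy (k + 4)·f(k+1) − (1)·f(k) = k**3 + 4*k**2 + 4*k - 3.
deg f ≤ 2 (via 1,0,3).
Solve for f: f(k) = k**2 - k - 1 (degree 2 ≤ 2).
R(k) = B(k−1)·f(k)/C(k) = (k**2 - k - 1)/(k**3 + 4*k**2 + 4*k - 3); s_k = R·t_k = 2*(k**2 - k - 1)*factorial(k + 3).
Verify: 2*(k**3 + 4*k**2 + 4*k - 3)*factorial(k + 3) matches t_k.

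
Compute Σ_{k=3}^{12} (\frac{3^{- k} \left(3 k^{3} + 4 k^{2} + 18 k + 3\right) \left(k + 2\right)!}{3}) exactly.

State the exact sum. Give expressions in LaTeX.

Σ = 287006655200/729

r(k) = (3*k**4 + 22*k**3 + 74*k**2 + 133*k + 84)/(3*(3*k**3 + 4*k**2 + 18*k + 3)) after simplifying.
Take A(k)=k/3 + 1, B(k)=1, C(k)=k**3 + 4*k**2/3 + 6*k + 1.
Set up (k/3 + 1)·f(k+1) − (1)·f(k) − (k**3 + 4*k**2/3 + 6*k + 1) = 0.
deg f ≤ 2 (via 1,0,3).
Solve for f: f(k) = (k - 1)*(3*k + 1) (degree 2 ≤ 2).
Certificate R = B(k−1)f/C = 3*(k - 1)*(3*k + 1)/(3*k**3 + 4*k**2 + 18*k + 3) gives s_k = (k - 1)*(3*k + 1)*factorial(k + 2)/3**k.
s_(k+1) − s_k = (3*k**3 + 4*k**2 + 18*k + 3)*factorial(k + 2)/(3*3**k) = t_k.
Sum = s_(13) − s_(3); s_(13) = 287006720000/729, s_(3) = 800/9 ⇒ 287006655200/729.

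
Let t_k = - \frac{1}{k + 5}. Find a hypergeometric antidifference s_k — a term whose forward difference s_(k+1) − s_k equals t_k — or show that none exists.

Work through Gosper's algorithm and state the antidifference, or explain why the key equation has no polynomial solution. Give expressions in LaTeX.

Step 1: r(k) = (k + 5)/(k + 6).
Normal form (A,B,C) = (k + 5, k + 6, 1).
f must satisfy (k + 5)·f(k+1) − (k + 5)·f(k) = 1.
Bound: deg f ≤ 0.
Put f(k) = c0: A·f(k+1) − B(k−1)·f(k) − C = -1; need -1 = 0 — inconsistent ⇒ no f, not summable.

not Gosper-summable; s_k does not exist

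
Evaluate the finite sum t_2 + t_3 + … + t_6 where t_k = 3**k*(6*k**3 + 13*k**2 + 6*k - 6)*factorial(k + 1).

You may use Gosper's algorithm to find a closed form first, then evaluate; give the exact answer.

Σ = 6789847572

t_(k+1)/t_k = 3*(6*k**4 + 43*k**3 + 112*k**2 + 119*k + 38)/(6*k**3 + 13*k**2 + 6*k - 6).
So A=3*k + 6 and B=1, with C=k**3 + 13*k**2/6 + k - 1.
Solve (3*k + 6)·f(k+1) − (1)·f(k) = k**3 + 13*k**2/6 + k - 1.
d = 2 from the (1,0,3) case.
A polynomial solution: f(k) = k*(2*k - 3)/6.
Certificate R = B(k−1)f/C = k*(2*k - 3)/(6*k**3 + 13*k**2 + 6*k - 6) gives s_k = 3**k*k*(2*k - 3)*factorial(k + 1).
s_(k+1) − s_k = 3**k*(6*k**3 + 13*k**2 + 6*k - 6)*factorial(k + 1) = t_k.
Telescoping: Σ = s_(7) − s_(2) = 6789847680 − (108) = 6789847572.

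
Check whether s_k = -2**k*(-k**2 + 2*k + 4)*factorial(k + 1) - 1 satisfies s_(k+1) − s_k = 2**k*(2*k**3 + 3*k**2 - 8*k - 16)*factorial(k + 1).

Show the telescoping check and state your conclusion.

Valid — Δs_k = t_k.

s_(k+1) = -2**(k + 1)*(2*k - (k + 1)**2 + 6)*factorial(k + 2) - 1
s_(k+1) − s_k = 2**k*(2*k**3 + 3*k**2 - 8*k - 16)*factorial(k + 1)
(s_(k+1) − s_k) − t_k = 0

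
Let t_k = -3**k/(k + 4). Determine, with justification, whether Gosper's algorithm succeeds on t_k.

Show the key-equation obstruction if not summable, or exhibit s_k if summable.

Step 1: r(k) = 3*(k + 4)/(k + 5).
Normal form (A,B,C) = (3*k + 12, k + 5, 1).
Set up (3*k + 12)·f(k+1) − (k + 4)·f(k) − (1) = 0.
deg f ≤ -1 (via 1,1,0).
Negative degree bound (-1): no f exists, t_k not Gosper-summable.

No; the degree bound rules out any f.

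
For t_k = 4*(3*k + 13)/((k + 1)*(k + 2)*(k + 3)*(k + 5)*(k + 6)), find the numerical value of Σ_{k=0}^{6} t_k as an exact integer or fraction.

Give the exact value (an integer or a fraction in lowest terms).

The ratio is (k + 1)*(k + 5)*(3*k + 16)/((k + 4)*(k + 7)*(3*k + 13)).
So A=k + 1 and B=k + 7, with C=k**2 + 25*k/3 + 52/3.
Set up (k + 1)·f(k+1) − (k + 6)·f(k) − (k**2 + 25*k/3 + 52/3) = 0.
d = 5 from the (1,1,2) case.
Match coefficients ⇒ f(k) = k*(k + 3)*(k + 4)*(k**2 + 8*k + 17)/30.
Certificate R = B(k−1)f/C = k*(k + 3)*(k + 6)*(k**2 + 8*k + 17)/(10*(3*k + 13)) gives s_k = 2*k*(k**2 + 8*k + 17)/(5*(k**3 + 8*k**2 + 17*k + 10)).
Δs = 4*(3*k + 13)/(k**5 + 17*k**4 + 107*k**3 + 307*k**2 + 396*k + 180), as required.
Σ_(k=0)^(6) t_k = s_(7) − s_(0) = 427/1080 − (0) = 427/1080.

Σ = 427/1080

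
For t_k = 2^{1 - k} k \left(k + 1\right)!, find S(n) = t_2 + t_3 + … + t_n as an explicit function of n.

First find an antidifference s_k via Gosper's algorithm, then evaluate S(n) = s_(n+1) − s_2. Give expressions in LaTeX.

r(k) = (k + 1)*(k + 2)/(2*k) after simplifying.
Take A(k)=k/2 + 1, B(k)=1, C(k)=k.
Key eq: (k/2 + 1)·f(k+1) = (1)·f(k) + (k).
deg f ≤ 0 (via 1,0,1).
A polynomial solution: f(k) = 2.
Then R = B(k−1)f/C = 2/k, so s_k = R(k)·t_k = 2**(2 - k)*factorial(k + 1).
s_(k+1) − s_k = 2**(1 - k)*k*factorial(k + 1) = t_k.
Evaluate: s_(n+1) = 2**(1 - n)*factorial(n + 2); subtract s_(2) = 6 ⇒ S(n) = -6 + 2*factorial(n + 2)/2**n.

S(n) = -6 + 2 \cdot 2^{- n} \left(n + 2\right)!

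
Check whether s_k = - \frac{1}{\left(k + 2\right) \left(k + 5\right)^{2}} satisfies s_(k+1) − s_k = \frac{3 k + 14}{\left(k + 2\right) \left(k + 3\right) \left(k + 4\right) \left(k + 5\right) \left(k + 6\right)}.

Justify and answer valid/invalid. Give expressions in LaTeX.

s_(k+1) = -1/((k + 3)*(k + 6)**2)
s_(k+1) − s_k = -1/((k + 3)*(k + 6)**2) + 1/((k + 2)*(k + 5)**2)
(s_(k+1) − s_k) − t_k = 2*(-4*k**2 - 39*k - 94)/(k**7 + 31*k**6 + 405*k**5 + 2885*k**4 + 12074*k**3 + 29604*k**2 + 39240*k + 21600)

Invalid: residual \frac{2 \left(- 4 k^{2} - 39 k - 94\right)}{k^{7} + 31 k^{6} + 405 k^{5} + 2885 k^{4} + 12074 k^{3} + 29604 k^{2} + 39240 k + 21600} ≠ 0.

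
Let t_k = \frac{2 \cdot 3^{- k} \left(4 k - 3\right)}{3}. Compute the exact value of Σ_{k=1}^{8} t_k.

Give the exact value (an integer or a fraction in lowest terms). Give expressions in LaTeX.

Σ = 19648/19683

The ratio is (4*k + 1)/(3*(4*k - 3)).
Normal form (A,B,C) = (1/3, 1, k - 3/4).
f must satisfy (1/3)·f(k+1) − (1)·f(k) = k - 3/4.
From deg A=0, deg B=0, deg C=1: d=1.
A polynomial solution: f(k) = -3*(4*k - 1)/8.
Then R = B(k−1)f/C = -3*(4*k - 1)/(2*(4*k - 3)), so s_k = R(k)·t_k = (1 - 4*k)/3**k.
Δs = 2*(4*k - 3)/(3*3**k), as required.
Sum = s_(9) − s_(1); s_(9) = -35/19683, s_(1) = -1 ⇒ 19648/19683.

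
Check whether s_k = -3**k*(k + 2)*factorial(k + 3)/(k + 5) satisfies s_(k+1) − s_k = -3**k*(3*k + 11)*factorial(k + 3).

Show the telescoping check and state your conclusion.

s_(k+1) = -3**(k + 1)*(k + 3)*factorial(k + 4)/(k + 6)
s_(k+1) − s_k = -3**k*(3*k**3 + 35*k**2 + 133*k + 168)*factorial(k + 3)/((k + 5)*(k + 6))
(s_(k+1) − s_k) − t_k = 3**(k + 1)*(3*k**2 + 26*k + 54)*factorial(k + 3)/((k + 5)*(k + 6))

Invalid: residual 3**(k + 1)*(3*k**2 + 26*k + 54)*factorial(k + 3)/((k + 5)*(k + 6)) ≠ 0.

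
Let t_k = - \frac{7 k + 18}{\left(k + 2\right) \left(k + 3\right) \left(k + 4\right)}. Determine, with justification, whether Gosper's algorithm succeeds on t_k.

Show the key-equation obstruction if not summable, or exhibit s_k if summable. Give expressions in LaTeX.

Yes. s_k = \frac{k \left(- 8 k - 19\right)}{3 \left(k + 2\right) \left(k + 3\right)}.

t_(k+1)/t_k = (k + 2)*(7*k + 25)/((k + 5)*(7*k + 18)).
Factor: A=k + 2; B=k + 5; C=k + 18/7.
Need (k + 2)·f(k+1) − (k + 4)·f(k) = k + 18/7.
From deg A=1, deg B=1, deg C=1: d=2.
Solve for f: f(k) = k*(8*k + 19)/21 (degree 2 ≤ 2).
Then R = B(k−1)f/C = k*(k + 4)*(8*k + 19)/(3*(7*k + 18)), so s_k = R(k)·t_k = k*(-8*k - 19)/(3*(k + 2)*(k + 3)).
Verify: (-7*k - 18)/(k**3 + 9*k**2 + 26*k + 24) matches t_k.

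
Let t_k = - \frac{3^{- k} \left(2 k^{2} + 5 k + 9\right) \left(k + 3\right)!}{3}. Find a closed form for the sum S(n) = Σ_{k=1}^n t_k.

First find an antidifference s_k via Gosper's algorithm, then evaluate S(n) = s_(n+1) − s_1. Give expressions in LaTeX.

S(n) = 24 - \frac{2 \cdot 3^{- n} n \left(n + 4\right)!}{3} - 3^{- n} \left(n + 4\right)!

The ratio is (k + 4)*(5*k + 2*(k + 1)**2 + 14)/(3*(2*k**2 + 5*k + 9)).
So A=k/3 + 4/3 and B=1, with C=k**2 + 5*k/2 + 9/2.
Key eq: (k/3 + 4/3)·f(k+1) = (1)·f(k) + (k**2 + 5*k/2 + 9/2).
From deg A=1, deg B=0, deg C=2: d=1.
Solving with deg f ≤ 1: f(k) = 3*(2*k + 1)/2.
Then R = B(k−1)f/C = 3*(2*k + 1)/(2*k**2 + 5*k + 9), so s_k = R(k)·t_k = -(2*k + 1)*factorial(k + 3)/3**k.
Δs = -(2*k**2 + 5*k + 9)*factorial(k + 3)/(3*3**k), as required.
Σ_(k=1)^n t_k = s_(n+1) − s_(1) = (-3**(-n - 1)*(2*n + 3)*factorial(n + 4)) − (-24), i.e. 24 - 2*n*factorial(n + 4)/(3*3**n) - factorial(n + 4)/3**n.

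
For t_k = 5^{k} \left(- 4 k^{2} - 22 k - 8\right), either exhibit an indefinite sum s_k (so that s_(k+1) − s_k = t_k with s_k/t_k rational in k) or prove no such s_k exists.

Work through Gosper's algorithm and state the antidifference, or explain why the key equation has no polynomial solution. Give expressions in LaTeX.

s_k = 5^{k} \left(- k^{2} - 3 k + 3\right)

Ratio r(k) = 5*(2*k**2 + 15*k + 17)/(2*k**2 + 11*k + 4).
Gosper form: A/B · C(k+1)/C(k) with A=5, B=1, C=k**2 + 11*k/2 + 2.
Solve (5)·f(k+1) − (1)·f(k) = k**2 + 11*k/2 + 2.
d = 2 from the (0,0,2) case.
Coefficient equations give f(k) = (k**2 + 3*k - 3)/4.
Then R = B(k−1)f/C = (k**2 + 3*k - 3)/(2*(2*k**2 + 11*k + 4)), so s_k = R(k)·t_k = 5**k*(-k**2 - 3*k + 3).
Δs = 5**k*(-4*k**2 - 22*k - 8), as required.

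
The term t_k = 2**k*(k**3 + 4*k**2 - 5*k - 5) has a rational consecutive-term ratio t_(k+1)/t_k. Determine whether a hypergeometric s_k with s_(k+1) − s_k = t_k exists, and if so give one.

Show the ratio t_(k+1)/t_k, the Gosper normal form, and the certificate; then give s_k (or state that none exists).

Step 1: r(k) = 2*(k**3 + 7*k**2 + 6*k - 5)/(k**3 + 4*k**2 - 5*k - 5).
A = 2, B = 1, C = k**3 + 4*k**2 - 5*k - 5.
Need (2)·f(k+1) − (1)·f(k) = k**3 + 4*k**2 - 5*k - 5.
Degrees (0,0,3) ⇒ d ≤ 3.
Coefficient equations give f(k) = k**3 - 2*k**2 - 3*k + 3.
So s_k = (B(k−1)f/C)·t_k = ((k**3 - 2*k**2 - 3*k + 3)/(k**3 + 4*k**2 - 5*k - 5))·t_k = 2**k*(k**3 - 2*k**2 - 3*k + 3).
Verify: 2**k*(k**3 + 4*k**2 - 5*k - 5) matches t_k.

s_k = 2**k*(k**3 - 2*k**2 - 3*k + 3)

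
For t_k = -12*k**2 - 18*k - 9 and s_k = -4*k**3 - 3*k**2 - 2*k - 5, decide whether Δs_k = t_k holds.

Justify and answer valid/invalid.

Valid — Δs_k = t_k.

s_(k+1) = -4*k**3 - 15*k**2 - 20*k - 14
s_(k+1) − s_k = -12*k**2 - 18*k - 9
(s_(k+1) − s_k) − t_k = 0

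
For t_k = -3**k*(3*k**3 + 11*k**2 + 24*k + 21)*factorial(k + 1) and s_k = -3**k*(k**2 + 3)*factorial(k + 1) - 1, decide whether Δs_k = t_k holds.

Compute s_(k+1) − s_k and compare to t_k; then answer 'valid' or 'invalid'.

valid (s_(k+1) − s_k reduces to t_k)

s_(k+1) = -3**(k + 1)*((k + 1)**2 + 3)*factorial(k + 2) - 1
s_(k+1) − s_k = -3**k*(3*k**3 + 11*k**2 + 24*k + 21)*factorial(k + 1)
(s_(k+1) − s_k) − t_k = 0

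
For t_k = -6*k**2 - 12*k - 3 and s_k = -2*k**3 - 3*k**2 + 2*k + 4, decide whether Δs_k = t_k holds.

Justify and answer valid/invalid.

Valid — Δs_k = t_k.

s_(k+1) = -2*k**3 - 9*k**2 - 10*k + 1
s_(k+1) − s_k = -6*k**2 - 12*k - 3
(s_(k+1) − s_k) − t_k = 0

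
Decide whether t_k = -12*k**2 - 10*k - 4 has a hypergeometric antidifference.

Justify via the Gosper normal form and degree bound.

Yes. s_k = k*(-4*k**2 + k - 1).

Ratio r(k) = (6*k**2 + 17*k + 13)/(6*k**2 + 5*k + 2).
A = 1, B = 1, C = k**2 + 5*k/6 + 1/3.
Set up (1)·f(k+1) − (1)·f(k) − (k**2 + 5*k/6 + 1/3) = 0.
Degrees (0,0,2) ⇒ d ≤ 3.
A polynomial solution: f(k) = k*(4*k**2 - k + 1)/12.
Then R = B(k−1)f/C = k*(4*k**2 - k + 1)/(2*(6*k**2 + 5*k + 2)), so s_k = R(k)·t_k = k*(-4*k**2 + k - 1).
Check: Δs_k = -12*k**2 - 10*k - 4. ✓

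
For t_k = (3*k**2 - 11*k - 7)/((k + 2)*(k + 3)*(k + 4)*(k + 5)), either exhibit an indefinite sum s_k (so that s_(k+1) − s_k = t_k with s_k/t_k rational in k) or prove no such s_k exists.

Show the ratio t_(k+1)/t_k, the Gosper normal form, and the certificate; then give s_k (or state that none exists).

s_k = k*(k**2 - 63*k - 22)/(24*(k + 2)*(k + 3)*(k + 4))

t_(k+1)/t_k = (k + 2)*(11*k - 3*(k + 1)**2 + 18)/((k + 6)*(-3*k**2 + 11*k + 7)).
Normal form (A,B,C) = (k + 2, k + 6, k**2 - 11*k/3 - 7/3).
f must satisfy (k + 2)·f(k+1) − (k + 5)·f(k) = k**2 - 11*k/3 - 7/3.
Degrees (1,1,2) ⇒ d ≤ 3.
Coefficient equations give f(k) = k*(k**2 - 63*k - 22)/72.
R(k) = B(k−1)·f(k)/C(k) = k*(k + 5)*(k**2 - 63*k - 22)/(24*(3*k**2 - 11*k - 7)); s_k = R·t_k = k*(k**2 - 63*k - 22)/(24*(k + 2)*(k + 3)*(k + 4)).
Check: Δs_k = (3*k**2 - 11*k - 7)/(k**4 + 14*k**3 + 71*k**2 + 154*k + 120). ✓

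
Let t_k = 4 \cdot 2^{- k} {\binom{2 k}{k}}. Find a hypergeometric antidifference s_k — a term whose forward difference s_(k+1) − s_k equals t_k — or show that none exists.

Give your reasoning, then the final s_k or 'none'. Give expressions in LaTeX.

no hypergeometric antidifference exists

t_(k+1)/t_k = (2*k + 1)/(k + 1).
Factor: A=2*k + 1; B=k + 1; C=1.
Need (2*k + 1)·f(k+1) − (k)·f(k) = 1.
d = -1 from the (1,1,0) case.
d = -1 < 0 ⇒ no nonzero polynomial f; not summable.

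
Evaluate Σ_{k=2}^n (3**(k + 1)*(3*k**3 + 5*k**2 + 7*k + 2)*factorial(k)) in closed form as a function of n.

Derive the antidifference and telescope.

Ratio r(k) = 3*(3*k**4 + 17*k**3 + 40*k**2 + 43*k + 17)/(3*k**3 + 5*k**2 + 7*k + 2).
Normal form (A,B,C) = (3*k + 3, 1, k**3 + 5*k**2/3 + 7*k/3 + 2/3).
Key eq: (3*k + 3)·f(k+1) = (1)·f(k) + (k**3 + 5*k**2/3 + 7*k/3 + 2/3).
Degrees (1,0,3) ⇒ d ≤ 2.
Solve for f: f(k) = (k**2 - k + 1)/3 (degree 2 ≤ 2).
R(k) = B(k−1)·f(k)/C(k) = (k**2 - k + 1)/(3*k**3 + 5*k**2 + 7*k + 2); s_k = R·t_k = 3**(k + 1)*(k**2 - k + 1)*factorial(k).
Δs = 3**(k + 1)*(3*k**3 + 5*k**2 + 7*k + 2)*factorial(k), as required.
Σ_(k=2)^n t_k = s_(n+1) − s_(2) = (3**(n + 2)*(n**2 + n + 1)*factorial(n + 1)) − (162), i.e. 9*3**n*n**3*factorial(n) + 18*3**n*n**2*factorial(n) + 18*3**n*n*factorial(n) + 9*3**n*factorial(n) - 162.

S(n) = 9*3**n*n**3*factorial(n) + 18*3**n*n**2*factorial(n) + 18*3**n*n*factorial(n) + 9*3**n*factorial(n) - 162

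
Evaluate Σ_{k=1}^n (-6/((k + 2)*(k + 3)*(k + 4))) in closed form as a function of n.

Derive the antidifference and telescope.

S(n) = n*(-n - 7)/(4*(n**2 + 7*n + 12))

t_(k+1)/t_k = (k + 2)/(k + 5).
Factor: A=k + 2; B=k + 5; C=1.
Need (k + 2)·f(k+1) − (k + 4)·f(k) = 1.
Bound: deg f ≤ 2.
A polynomial solution: f(k) = k*(k + 5)/12.
Get s_k = R·t_k = k*(-k - 5)/(2*(k + 2)*(k + 3)) with R(k) = B(k−1)f(k)/C(k) = k*(k + 4)*(k + 5)/12.
Δs = -6/(k**3 + 9*k**2 + 26*k + 24), as required.
s_(n+1) = (-n**2 - 7*n - 6)/(2*(n**2 + 7*n + 12)) and s_(1) = -1/4, so S(n) = n*(-n - 7)/(4*(n**2 + 7*n + 12)).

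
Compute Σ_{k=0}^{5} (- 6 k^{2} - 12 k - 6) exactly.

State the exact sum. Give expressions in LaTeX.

Step 1: r(k) = (k**2 + 4*k + 4)/(k**2 + 2*k + 1).
So A=1 and B=1, with C=k**2 + 2*k + 1.
Solve (1)·f(k+1) − (1)·f(k) = k**2 + 2*k + 1.
Bound: deg f ≤ 3.
A polynomial solution: f(k) = k*(k + 1)*(2*k + 1)/6.
Certificate R = B(k−1)f/C = k*(2*k + 1)/(6*(k + 1)) gives s_k = k*(-2*k**2 - 3*k - 1).
Check: Δs_k = -6*k**2 - 12*k - 6. ✓
Telescoping: Σ = s_(6) − s_(0) = -546 − (0) = -546.

Σ = -546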